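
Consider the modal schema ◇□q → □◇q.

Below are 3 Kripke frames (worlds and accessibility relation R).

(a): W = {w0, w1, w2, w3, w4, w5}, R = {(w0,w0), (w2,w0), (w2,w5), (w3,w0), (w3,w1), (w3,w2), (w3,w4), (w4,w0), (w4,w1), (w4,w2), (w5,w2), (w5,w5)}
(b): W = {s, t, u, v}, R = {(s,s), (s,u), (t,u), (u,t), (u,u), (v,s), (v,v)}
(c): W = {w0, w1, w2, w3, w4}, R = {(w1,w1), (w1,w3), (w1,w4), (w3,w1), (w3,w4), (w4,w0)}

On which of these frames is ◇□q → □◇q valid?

(b)

This is the axiom for convergence; its first-order frame correspondent is ∀x ∀y ∀z (Rxy ∧ Rxz → ∃w (Ryw ∧ Rzw)).
(a): fails — Rw2w5 and Rw2w0 but w5 and w0 have no common successor.
(b): ✓.
(c): fails — Rw1w1 and Rw1w4 but w1 and w4 have no common successor.
Valid on: (b).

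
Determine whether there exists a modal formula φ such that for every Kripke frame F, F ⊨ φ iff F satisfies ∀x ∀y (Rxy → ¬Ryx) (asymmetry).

Any modally definable frame class is closed under surjective bounded morphisms.
The 5-cycle (worlds a,b,c,d,e with a→b→c→d→e→a) is asymmetric. Mapping every world to a single reflexive point • is a surjective bounded morphism, and the reflexive point is not asymmetric (R•• but asymmetry requires ¬R••).
So no modal formula (or set of formulas) defines exactly the asymmetric frames.

Not modally definable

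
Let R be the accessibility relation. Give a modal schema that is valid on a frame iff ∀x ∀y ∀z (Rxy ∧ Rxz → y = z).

◇p → □p

A defining formula is ◇p → □p (the CD axiom).
Suppose ◇p→□p is valid. Take Rxy, Rxz and set V(p)={y}. Then ◇p at x, so □p at x, so p at z, i.e. z=y.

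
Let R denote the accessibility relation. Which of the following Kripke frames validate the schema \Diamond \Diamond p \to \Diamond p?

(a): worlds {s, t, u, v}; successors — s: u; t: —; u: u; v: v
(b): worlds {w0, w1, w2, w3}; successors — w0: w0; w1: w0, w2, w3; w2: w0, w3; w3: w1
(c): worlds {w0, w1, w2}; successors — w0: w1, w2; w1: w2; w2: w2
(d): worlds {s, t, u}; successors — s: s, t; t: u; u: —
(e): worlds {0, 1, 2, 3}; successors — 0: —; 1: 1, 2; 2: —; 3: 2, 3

Frame correspondent (Sahlqvist): \forall x \forall y \forall z (Rxy \wedge Ryz \to Rxz) — i.e. transitivity.
(a): satisfies the condition.
(b): fails — Rw3w1 and Rw1w2 but not Rw3w2.
(c): satisfies the condition.
(d): fails — Rst and Rtu but not Rsu.
(e): satisfies the condition.
Valid on: (a), (c), (e).

(a), (c), (e)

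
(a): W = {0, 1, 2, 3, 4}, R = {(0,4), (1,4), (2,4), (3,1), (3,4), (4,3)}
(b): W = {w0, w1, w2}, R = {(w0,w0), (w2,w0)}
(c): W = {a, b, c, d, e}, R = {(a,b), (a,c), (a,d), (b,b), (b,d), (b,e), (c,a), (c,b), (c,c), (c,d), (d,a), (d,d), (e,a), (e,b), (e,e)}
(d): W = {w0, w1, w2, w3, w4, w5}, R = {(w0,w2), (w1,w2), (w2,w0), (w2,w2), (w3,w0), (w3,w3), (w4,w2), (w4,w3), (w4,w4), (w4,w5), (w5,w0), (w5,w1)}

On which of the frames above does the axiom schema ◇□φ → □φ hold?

(b)

Frame correspondent (Sahlqvist): ∀x ∀y ∀z (Rxy ∧ Rxz → Ryz) — i.e. the Euclidean property.
(a): fails — R04 and R04 but not R44.
(b): condition met.
(c): fails — Rab and Rac but not Rbc.
(d): fails — Rw2w0 and Rw2w0 but not Rw0w0.
Valid on: (b).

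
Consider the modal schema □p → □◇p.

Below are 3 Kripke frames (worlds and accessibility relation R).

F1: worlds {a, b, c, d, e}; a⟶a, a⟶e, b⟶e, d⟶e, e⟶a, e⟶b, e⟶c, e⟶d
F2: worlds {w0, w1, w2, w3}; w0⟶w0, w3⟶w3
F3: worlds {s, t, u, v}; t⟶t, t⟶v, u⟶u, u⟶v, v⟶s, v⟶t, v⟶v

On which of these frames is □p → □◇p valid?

This is the axiom for a generalized confluence (Geach) condition; its first-order frame correspondent is ∀x ∀z (xRz → ∃w (xRw ∧ zRw)).
F1: fails — bRe but no w with bRw and eRw.
F2: holds.
F3: fails — vRs but no w with vRw and sRw.

F2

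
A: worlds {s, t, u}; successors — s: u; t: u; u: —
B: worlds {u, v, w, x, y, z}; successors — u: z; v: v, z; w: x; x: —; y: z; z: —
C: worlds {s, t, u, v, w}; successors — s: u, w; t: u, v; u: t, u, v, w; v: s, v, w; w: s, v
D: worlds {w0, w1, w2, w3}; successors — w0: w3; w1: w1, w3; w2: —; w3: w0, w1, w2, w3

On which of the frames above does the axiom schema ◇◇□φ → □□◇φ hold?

Frame correspondent (Sahlqvist): ∀x ∀y ∀z ((xR²y ∧ xR²z) → ∃w (yRw ∧ zRw)) — i.e. a generalized confluence (Geach) condition.
A: condition met.
B: fails — vR²v, vR²z but no t with vRt and zRt.
C: fails — sR²s, sR²w but no w* with sRw* and wRw*.
D: fails — w0R²w0, w0R²w2 but no w with w0Rw and w2Rw.
Valid on: A.

A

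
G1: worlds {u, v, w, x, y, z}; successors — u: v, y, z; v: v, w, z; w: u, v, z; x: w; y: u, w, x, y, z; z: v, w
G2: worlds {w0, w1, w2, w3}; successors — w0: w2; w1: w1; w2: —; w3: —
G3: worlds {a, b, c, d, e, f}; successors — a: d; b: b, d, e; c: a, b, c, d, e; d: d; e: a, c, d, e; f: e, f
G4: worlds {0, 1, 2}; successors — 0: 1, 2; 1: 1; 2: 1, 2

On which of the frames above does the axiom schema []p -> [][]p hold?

G2, G4

Frame correspondent (Sahlqvist): forall x forall y forall z (Rxy & Ryz -> Rxz) — i.e. transitivity.
G1: fails — Ruv and Rvw but not Ruw.
G2: condition met.
G3: fails — Rfe and Rea but not Rfa.
G4: condition met.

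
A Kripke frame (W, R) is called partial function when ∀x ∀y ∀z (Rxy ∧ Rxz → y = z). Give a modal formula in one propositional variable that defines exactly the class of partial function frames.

This is partial functionality; the standard corresponding axiom is CD: ◇r → □r.
Suppose ◇r→□r is valid. Take Rxy, Rxz and set V(r)={y}. Then ◇r at x, so □r at x, so r at z, i.e. z=y.

◇r → □r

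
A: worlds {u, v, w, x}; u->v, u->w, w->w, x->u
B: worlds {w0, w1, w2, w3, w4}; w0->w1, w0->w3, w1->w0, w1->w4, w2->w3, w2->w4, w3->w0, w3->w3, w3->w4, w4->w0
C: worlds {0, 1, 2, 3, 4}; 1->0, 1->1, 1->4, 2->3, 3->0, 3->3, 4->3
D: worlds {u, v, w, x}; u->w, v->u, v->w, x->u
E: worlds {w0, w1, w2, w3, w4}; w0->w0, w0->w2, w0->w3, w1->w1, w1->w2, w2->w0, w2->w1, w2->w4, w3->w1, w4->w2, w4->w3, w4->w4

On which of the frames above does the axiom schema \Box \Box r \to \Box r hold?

This is the axiom for density; its first-order frame correspondent is \forall x \forall y (Rxy \to \exists z (Rxz \wedge Rzy)).
A: fails — Ruv but no z with Ruz and Rzv.
B: fails — Rw4w0 but no z with Rw4z and Rzw0.
C: satisfies the condition.
D: fails — Rvu but no z with Rvz and Rzu.
E: satisfies the condition.

C, E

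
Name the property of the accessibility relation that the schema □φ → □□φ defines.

Suppose □φ→□□φ is valid. Take Rxy, Ryz and set V(φ)={w : Rxw}. Then □φ at x, so □□φ at x, so □φ at y, so φ at z, i.e. Rxz.

Transitivity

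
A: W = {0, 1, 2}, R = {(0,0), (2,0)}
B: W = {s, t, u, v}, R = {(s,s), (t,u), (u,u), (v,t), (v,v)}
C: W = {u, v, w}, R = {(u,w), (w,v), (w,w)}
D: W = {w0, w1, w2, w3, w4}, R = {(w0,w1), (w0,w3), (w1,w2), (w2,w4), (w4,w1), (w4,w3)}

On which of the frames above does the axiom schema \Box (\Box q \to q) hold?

Frame correspondent (Sahlqvist): \forall x \forall y (Rxy \to Ryy) — i.e. shift-reflexivity.
A: condition met.
B: fails — Rvt but not Rtt.
C: fails — Rwv but not Rvv.
D: fails — Rw1w2 but not Rw2w2.
Valid on: A.

A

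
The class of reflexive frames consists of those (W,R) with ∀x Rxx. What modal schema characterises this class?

This is reflexivity; the standard corresponding axiom is T: □ψ → ψ.
Suppose □ψ→ψ is valid. At any x set V(ψ)={w : Rxw}. Then □ψ holds at x, so ψ holds at x, i.e. Rxx.

□ψ → ψ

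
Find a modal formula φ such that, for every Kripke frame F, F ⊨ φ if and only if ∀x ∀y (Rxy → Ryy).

□(□s → s)

The condition is shift-reflexivity. The T□ schema □(□s → s) defines it.
Suppose □(□s→s) is valid. Take Rxy and set V(s)={w : Ryw}. Then at y, □s holds; since □(□s→s) at x, □s→s at y, so s at y, i.e. Ryy.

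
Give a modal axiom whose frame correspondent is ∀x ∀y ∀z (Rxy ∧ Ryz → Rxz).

The condition is transitivity. The 4 schema □s → □□s defines it.

□s → □□s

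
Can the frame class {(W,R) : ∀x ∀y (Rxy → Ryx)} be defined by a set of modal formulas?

Definable; r → □◇r defines it

Yes: it is symmetry, defined by the B schema r → □◇r.
Suppose r→□◇r is valid. Take Rxy and set V(r)={x}. Then r at x, so □◇r at x, so ◇r at y, so some z with Ryz has r; z=x, i.e. Ryx.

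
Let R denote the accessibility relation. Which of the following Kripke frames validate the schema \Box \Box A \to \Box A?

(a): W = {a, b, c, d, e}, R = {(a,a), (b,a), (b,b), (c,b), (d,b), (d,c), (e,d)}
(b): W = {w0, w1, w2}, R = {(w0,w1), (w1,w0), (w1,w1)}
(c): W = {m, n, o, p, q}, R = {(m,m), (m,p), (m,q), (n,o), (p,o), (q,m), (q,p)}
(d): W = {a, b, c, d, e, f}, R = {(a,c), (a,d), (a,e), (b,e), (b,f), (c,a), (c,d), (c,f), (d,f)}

(b)

The schema corresponds to density: \forall x \forall y (Rxy \to \exists z (Rxz \wedge Rzy)).
(a): fails — Rdc but no z with Rdz and Rzc.
(b): ✓.
(c): fails — Rno but no z with Rnz and Rzo.
(d): fails — Rbf but no z with Rbz and Rzf.
Valid on: (b).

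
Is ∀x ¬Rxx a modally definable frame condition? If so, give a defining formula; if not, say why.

No

Modal frame validity is preserved under surjective bounded morphisms.
The 5-cycle (worlds s,t,u,v,w with s→t→u→v→w→s) is irreflexive, and the map sending every world to a single reflexive point • is a surjective bounded morphism (forth: every edge maps to (•,•); back: every world has a successor). So any modal formula valid on the 5-cycle is also valid on the reflexive point, which is not irreflexive.
So no modal formula (or set of formulas) defines exactly the irreflexive frames.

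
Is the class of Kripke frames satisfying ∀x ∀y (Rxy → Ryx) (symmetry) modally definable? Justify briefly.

The condition is symmetry. A defining modal formula is p → □◇p.
Suppose p→□◇p is valid. Take Rxy and set V(p)={x}. Then p at x, so □◇p at x, so ◇p at y, so some z with Ryz has p; z=x, i.e. Ryx.

Yes — defined by p → □◇p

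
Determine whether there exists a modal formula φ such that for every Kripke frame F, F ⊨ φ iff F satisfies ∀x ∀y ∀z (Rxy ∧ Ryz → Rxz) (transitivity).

Yes: it is transitivity, defined by the 4 schema □p → □□p.
Suppose □p→□□p is valid. Take Rxy, Ryz and set V(p)={w : Rxw}. Then □p at x, so □□p at x, so □p at y, so p at z, i.e. Rxz.

Definable; □p → □□p defines it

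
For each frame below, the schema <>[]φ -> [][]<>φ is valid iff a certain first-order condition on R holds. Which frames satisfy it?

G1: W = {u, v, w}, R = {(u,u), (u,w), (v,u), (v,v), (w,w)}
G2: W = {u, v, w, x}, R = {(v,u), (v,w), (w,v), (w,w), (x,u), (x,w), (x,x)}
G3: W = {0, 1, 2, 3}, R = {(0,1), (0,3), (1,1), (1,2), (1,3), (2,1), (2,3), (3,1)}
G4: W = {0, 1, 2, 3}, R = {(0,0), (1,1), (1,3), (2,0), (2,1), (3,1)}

G3

The schema corresponds to a generalized confluence (Geach) condition: forall x forall y forall z ((xRy & x R^2 z) -> exists w (yRw & zRw)).
G1: fails — vRv, vR²w but no t with vRt and wRt.
G2: fails — vRu, vR²v but no t with uRt and vRt.
G3: condition met.
G4: fails — 2R0, 2R²1 but no w with 0Rw and 1Rw.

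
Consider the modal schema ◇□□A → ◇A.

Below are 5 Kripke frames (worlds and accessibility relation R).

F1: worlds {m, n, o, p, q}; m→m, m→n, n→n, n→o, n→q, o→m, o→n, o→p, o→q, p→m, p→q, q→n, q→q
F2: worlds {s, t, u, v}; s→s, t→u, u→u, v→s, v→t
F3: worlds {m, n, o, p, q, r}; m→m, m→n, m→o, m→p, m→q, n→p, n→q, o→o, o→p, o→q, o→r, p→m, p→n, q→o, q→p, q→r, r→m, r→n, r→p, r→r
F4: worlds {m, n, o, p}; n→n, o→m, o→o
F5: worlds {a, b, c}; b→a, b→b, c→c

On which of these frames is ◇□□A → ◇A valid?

F1, F3

This is the axiom for a generalized confluence (Geach) condition; its first-order frame correspondent is ∀x ∀y (xRy → ∃w (yR²w ∧ xRw)).
F1: holds.
F2: fails — vRt but no w with tR²w and vRw.
F3: holds.
F4: fails — oRm but no w with mR²w and oRw.
F5: fails — bRa but no w with aR²w and bRw.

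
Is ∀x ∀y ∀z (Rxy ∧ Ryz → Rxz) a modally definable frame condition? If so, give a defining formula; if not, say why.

Yes, by □r → □□r

Yes: it is transitivity, defined by the 4 schema □r → □□r.
Suppose □r→□□r is valid. Take Rxy, Ryz and set V(r)={w : Rxw}. Then □r at x, so □□r at x, so □r at y, so r at z, i.e. Rxz.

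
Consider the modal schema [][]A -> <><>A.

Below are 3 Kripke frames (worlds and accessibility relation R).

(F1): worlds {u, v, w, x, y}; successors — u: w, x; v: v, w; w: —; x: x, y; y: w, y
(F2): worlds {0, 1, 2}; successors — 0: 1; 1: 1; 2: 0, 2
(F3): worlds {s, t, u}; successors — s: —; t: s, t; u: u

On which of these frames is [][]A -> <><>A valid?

Frame correspondent (Sahlqvist): forall x exists w (x R^2 w & x R^2 w) — i.e. a generalized confluence (Geach) condition.
(F1): fails — at w but no t with wR²t and wR²t.
(F2): satisfies the condition.
(F3): fails — at s but no w with sR²w and sR²w.

(F2)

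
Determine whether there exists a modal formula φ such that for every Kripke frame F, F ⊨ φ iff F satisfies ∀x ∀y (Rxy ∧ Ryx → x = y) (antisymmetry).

No

If a class were modally definable it would be closed under surjective bounded morphisms (Goldblatt–Thomason).
The 6-cycle (worlds w0,w1,w2,w3,w4,w5 with w0→w1→w2→w3→w4→w5→w0) is antisymmetric. Sending even-indexed worlds to a and odd-indexed worlds to b is a surjective bounded morphism onto the two-world frame with a↔b, which is not antisymmetric.
So the class is not modally definable.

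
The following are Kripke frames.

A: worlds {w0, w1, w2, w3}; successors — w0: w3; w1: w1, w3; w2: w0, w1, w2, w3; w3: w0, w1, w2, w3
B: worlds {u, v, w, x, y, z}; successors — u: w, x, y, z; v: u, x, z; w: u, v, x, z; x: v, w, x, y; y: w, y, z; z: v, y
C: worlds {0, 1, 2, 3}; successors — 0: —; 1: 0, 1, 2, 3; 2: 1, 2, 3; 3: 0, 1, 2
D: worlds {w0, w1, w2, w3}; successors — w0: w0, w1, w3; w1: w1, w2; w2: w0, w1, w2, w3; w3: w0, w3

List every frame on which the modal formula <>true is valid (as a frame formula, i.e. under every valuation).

A, B, D

The schema corresponds to seriality: forall x exists y Rxy.
A: satisfies the condition.
B: satisfies the condition.
C: fails — world 0 has no successor.
D: satisfies the condition.
Valid on: A, B, D.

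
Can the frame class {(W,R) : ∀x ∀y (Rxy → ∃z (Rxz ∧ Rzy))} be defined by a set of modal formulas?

This is a Sahlqvist condition; the C4 axiom □□p → □p defines it.

Yes — defined by □□p → □p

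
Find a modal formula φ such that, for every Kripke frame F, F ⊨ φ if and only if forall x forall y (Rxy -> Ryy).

This is shift-reflexivity; the standard corresponding axiom is T□: □(□r → r).
Suppose □(□r→r) is valid. Take Rxy and set V(r)={w : Ryw}. Then at y, □r holds; since □(□r→r) at x, □r→r at y, so r at y, i.e. Ryy.

□(□r → r)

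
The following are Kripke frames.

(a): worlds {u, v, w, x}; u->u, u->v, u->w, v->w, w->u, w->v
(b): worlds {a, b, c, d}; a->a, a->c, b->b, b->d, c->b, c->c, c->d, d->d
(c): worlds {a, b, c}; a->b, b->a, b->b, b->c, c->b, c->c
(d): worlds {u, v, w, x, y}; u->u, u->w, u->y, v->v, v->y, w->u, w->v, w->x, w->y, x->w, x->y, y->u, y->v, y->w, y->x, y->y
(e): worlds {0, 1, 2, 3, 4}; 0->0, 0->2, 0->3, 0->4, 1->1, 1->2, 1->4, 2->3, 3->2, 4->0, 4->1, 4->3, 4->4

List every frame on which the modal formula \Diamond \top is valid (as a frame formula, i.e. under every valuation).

(b), (c), (d), (e)

Frame correspondent (Sahlqvist): \forall x \exists y Rxy — i.e. seriality.
(a): fails — world x has no successor.
(b): ✓.
(c): ✓.
(d): ✓.
(e): ✓.
Valid on: (b), (c), (d), (e).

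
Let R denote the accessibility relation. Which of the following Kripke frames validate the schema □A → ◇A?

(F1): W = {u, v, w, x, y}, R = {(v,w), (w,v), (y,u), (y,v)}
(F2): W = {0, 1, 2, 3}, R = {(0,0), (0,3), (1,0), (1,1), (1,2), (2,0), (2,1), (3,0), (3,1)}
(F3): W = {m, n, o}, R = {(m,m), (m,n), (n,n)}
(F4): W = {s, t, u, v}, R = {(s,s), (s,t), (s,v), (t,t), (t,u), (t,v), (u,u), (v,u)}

This is the axiom for seriality; its first-order frame correspondent is ∀x ∃y Rxy.
(F1): fails — world u has no successor.
(F2): satisfies the condition.
(F3): fails — world o has no successor.
(F4): satisfies the condition.
Valid on: (F2), (F4).

(F2), (F4)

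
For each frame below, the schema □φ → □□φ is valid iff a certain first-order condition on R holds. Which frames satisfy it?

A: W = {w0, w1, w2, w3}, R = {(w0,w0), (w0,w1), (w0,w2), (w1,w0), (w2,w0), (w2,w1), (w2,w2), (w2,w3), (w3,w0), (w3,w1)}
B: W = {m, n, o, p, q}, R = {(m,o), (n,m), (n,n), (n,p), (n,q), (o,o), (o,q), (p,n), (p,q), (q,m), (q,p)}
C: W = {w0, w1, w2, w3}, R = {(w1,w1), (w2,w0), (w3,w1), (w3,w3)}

C

Frame correspondent (Sahlqvist): ∀x ∀y ∀z (Rxy ∧ Ryz → Rxz) — i.e. transitivity.
A: fails — Rw1w0 and Rw0w1 but not Rw1w1.
B: fails — Rpn and Rnm but not Rpm.
C: ✓.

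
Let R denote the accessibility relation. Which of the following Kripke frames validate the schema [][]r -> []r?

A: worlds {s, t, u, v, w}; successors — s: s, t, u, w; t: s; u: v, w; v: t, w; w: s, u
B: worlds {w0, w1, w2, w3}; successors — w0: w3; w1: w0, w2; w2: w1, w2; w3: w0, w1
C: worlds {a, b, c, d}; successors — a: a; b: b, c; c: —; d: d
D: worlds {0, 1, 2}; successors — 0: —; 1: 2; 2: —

C

The schema corresponds to density: forall x forall y (Rxy -> exists z (Rxz & Rzy)).
A: fails — Ruv but no z with Ruz and Rzv.
B: fails — Rw1w0 but no z with Rw1z and Rzw0.
C: ✓.
D: fails — R12 but no z with R1z and Rz2.
Valid on: C.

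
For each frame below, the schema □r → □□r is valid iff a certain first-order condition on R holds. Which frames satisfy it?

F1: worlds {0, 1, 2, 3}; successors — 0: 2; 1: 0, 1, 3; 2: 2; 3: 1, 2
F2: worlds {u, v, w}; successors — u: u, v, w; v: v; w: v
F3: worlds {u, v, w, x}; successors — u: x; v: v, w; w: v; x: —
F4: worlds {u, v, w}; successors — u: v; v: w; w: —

Frame correspondent (Sahlqvist): ∀x ∀y ∀z (Rxy ∧ Ryz → Rxz) — i.e. transitivity.
F1: fails — R10 and R02 but not R12.
F2: ✓.
F3: fails — Rwv and Rvw but not Rww.
F4: fails — Ruv and Rvw but not Ruw.
Valid on: F2.

F2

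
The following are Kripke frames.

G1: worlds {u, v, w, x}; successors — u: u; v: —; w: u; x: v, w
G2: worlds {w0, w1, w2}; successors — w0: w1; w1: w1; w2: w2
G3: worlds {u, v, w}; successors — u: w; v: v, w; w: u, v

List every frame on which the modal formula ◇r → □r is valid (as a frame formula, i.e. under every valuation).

The schema corresponds to partial functionality: ∀x ∀y ∀z (Rxy ∧ Rxz → y = z).
G1: fails — x sees both v and w.
G2: ✓.
G3: fails — v sees both v and w.
Valid on: G2.

G2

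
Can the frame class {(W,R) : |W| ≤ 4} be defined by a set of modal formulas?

If a class were modally definable it would be closed under disjoint unions (Goldblatt–Thomason).
Any modal formula valid on each of 5 disjoint one-world frames is valid on their disjoint union (validity is preserved under disjoint unions). Each one-world frame has |W|=1≤4, but the union has |W|=5.
Hence having at most 4 worlds is not modally definable.

No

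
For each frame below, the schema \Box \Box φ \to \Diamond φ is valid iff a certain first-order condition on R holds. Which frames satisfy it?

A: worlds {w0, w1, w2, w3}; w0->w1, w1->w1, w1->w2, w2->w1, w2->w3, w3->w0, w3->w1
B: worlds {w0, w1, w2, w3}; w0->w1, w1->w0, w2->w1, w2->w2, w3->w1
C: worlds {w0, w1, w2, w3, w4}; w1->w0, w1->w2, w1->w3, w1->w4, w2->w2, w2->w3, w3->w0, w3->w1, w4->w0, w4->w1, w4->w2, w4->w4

The schema corresponds to a generalized confluence (Geach) condition: \forall x \exists w (x R^2 w \wedge xRw).
A: condition met.
B: fails — at w0 but no w with w0R²w and w0Rw.
C: fails — at w0 but no w with w0R²w and w0Rw.
Valid on: A.

A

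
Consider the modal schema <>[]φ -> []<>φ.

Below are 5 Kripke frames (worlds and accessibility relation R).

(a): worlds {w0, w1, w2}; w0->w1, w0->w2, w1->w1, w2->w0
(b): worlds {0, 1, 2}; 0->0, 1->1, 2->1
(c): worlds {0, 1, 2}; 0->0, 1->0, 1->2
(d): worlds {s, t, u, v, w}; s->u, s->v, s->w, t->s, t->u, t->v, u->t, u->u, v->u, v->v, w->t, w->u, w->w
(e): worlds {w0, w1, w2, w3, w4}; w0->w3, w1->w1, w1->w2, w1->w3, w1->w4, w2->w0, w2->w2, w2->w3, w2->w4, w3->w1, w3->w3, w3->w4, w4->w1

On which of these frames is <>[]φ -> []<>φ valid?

(b), (d)

Frame correspondent (Sahlqvist): forall x forall y forall z (Rxy & Rxz -> exists w (Ryw & Rzw)) — i.e. convergence.
(a): fails — Rw0w1 and Rw0w2 but w1 and w2 have no common successor.
(b): satisfies the condition.
(c): fails — R10 and R12 but 0 and 2 have no common successor.
(d): satisfies the condition.
(e): fails — Rw1w2 and Rw1w4 but w2 and w4 have no common successor.
Valid on: (b), (d).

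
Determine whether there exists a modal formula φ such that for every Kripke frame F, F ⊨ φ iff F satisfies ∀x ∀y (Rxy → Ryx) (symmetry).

Yes, by q → □◇q

The condition is symmetry. A defining modal formula is q → □◇q.
Suppose q→□◇q is valid. Take Rxy and set V(q)={x}. Then q at x, so □◇q at x, so ◇q at y, so some z with Ryz has q; z=x, i.e. Ryx.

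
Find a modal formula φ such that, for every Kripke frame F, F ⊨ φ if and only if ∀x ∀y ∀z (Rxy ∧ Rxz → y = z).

The condition is partial functionality. The CD schema ◇r → □r defines it.
Suppose ◇r→□r is valid. Take Rxy, Rxz and set V(r)={y}. Then ◇r at x, so □r at x, so r at z, i.e. z=y.

◇r → □r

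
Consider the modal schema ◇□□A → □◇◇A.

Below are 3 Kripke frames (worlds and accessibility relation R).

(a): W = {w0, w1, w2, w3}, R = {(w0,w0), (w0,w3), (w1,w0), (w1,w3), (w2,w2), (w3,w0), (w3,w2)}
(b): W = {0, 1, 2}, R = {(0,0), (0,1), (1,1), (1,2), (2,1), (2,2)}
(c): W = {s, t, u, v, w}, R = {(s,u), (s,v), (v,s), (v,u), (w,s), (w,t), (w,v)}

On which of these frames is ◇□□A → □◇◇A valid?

(a), (b)

This is the axiom for a generalized confluence (Geach) condition; its first-order frame correspondent is ∀x ∀y ∀z ((xRy ∧ xRz) → ∃w (yR²w ∧ zR²w)).
(a): ✓.
(b): ✓.
(c): fails — sRu, sRu but no w* with uR²w* and uR²w*.
Valid on: (a), (b).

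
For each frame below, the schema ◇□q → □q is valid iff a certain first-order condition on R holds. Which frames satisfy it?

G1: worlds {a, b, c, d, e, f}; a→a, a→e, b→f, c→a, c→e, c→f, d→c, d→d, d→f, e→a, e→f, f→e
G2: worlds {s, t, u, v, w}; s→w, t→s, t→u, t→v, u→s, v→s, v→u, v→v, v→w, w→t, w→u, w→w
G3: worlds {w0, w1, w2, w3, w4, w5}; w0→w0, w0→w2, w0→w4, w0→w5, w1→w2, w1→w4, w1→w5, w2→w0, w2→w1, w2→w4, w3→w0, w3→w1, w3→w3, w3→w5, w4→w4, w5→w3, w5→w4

The schema corresponds to the Euclidean property: ∀x ∀y ∀z (Rxy ∧ Rxz → Ryz).
G1: fails — Rae and Rae but not Ree.
G2: fails — Rts and Rtv but not Rsv.
G3: fails — Rw0w4 and Rw0w5 but not Rw4w5.
Valid on no frame.

none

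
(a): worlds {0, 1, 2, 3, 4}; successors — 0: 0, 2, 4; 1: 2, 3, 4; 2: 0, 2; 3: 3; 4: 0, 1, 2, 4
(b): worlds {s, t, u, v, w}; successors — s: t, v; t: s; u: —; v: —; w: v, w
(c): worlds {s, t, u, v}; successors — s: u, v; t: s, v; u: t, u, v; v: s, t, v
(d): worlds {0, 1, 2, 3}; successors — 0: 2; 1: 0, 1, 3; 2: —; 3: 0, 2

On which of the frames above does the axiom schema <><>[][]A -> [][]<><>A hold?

Frame correspondent (Sahlqvist): forall x forall y forall z ((x R^2 y & x R^2 z) -> exists w (y R^2 w & z R^2 w)) — i.e. a generalized confluence (Geach) condition.
(a): fails — 1R²0, 1R²3 but no w with 0R²w and 3R²w.
(b): fails — tR²t, tR²v but no w* with tR²w* and vR²w*.
(c): ✓.
(d): fails — 1R²0, 1R²0 but no w with 0R²w and 0R²w.

(c)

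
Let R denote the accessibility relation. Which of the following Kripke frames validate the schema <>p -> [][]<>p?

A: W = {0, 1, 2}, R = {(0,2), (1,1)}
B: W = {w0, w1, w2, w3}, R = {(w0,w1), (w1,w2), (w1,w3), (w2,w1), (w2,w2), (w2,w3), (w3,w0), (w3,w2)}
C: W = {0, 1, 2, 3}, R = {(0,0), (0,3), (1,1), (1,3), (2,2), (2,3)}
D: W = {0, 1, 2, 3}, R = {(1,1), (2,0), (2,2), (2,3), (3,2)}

A

This is the axiom for a generalized confluence (Geach) condition; its first-order frame correspondent is forall x forall y forall z ((xRy & x R^2 z) -> exists w (y = w & zRw)).
A: satisfies the condition.
B: fails — w0Rw1, w0R²w3 but no w with w1=w and w3Rw.
C: fails — 0R0, 0R²3 but no w with 0=w and 3Rw.
D: fails — 2R0, 2R²0 but no w with 0=w and 0Rw.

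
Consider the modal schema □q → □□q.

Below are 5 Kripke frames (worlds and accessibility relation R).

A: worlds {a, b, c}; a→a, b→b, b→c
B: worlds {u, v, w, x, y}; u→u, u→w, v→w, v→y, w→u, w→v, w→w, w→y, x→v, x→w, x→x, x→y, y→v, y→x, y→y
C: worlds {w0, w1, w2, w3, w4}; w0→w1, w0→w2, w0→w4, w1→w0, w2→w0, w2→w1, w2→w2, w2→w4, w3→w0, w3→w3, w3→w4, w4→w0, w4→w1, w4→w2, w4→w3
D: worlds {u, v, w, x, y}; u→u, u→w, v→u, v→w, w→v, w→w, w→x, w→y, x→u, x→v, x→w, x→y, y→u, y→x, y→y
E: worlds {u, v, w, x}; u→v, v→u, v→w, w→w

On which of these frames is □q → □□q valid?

A

This is the axiom for transitivity; its first-order frame correspondent is ∀x ∀y ∀z (Rxy ∧ Ryz → Rxz).
A: ✓.
B: fails — Rxw and Rwu but not Rxu.
C: fails — Rw1w0 and Rw0w4 but not Rw1w4.
D: fails — Rxw and Rwx but not Rxx.
E: fails — Ruv and Rvu but not Ruu.
Valid on: A.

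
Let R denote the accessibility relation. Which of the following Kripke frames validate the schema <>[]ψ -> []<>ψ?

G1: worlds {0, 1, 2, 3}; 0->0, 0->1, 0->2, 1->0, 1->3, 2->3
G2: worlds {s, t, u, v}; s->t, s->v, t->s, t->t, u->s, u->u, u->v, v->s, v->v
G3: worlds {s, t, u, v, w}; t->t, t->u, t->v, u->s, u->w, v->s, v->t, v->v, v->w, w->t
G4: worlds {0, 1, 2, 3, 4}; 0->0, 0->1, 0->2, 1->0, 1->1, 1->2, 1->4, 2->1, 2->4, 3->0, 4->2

This is the axiom for convergence; its first-order frame correspondent is forall x forall y forall z (Rxy & Rxz -> exists w (Ryw & Rzw)).
G1: fails — R00 and R02 but 0 and 2 have no common successor.
G2: holds.
G3: fails — Rtt and Rtu but t and u have no common successor.
G4: fails — R12 and R14 but 2 and 4 have no common successor.

G2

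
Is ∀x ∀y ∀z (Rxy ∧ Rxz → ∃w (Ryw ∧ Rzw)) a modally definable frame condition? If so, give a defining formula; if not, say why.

Yes — defined by ◇□p → □◇p

This is a Sahlqvist condition; the .2 axiom ◇□p → □◇p defines it.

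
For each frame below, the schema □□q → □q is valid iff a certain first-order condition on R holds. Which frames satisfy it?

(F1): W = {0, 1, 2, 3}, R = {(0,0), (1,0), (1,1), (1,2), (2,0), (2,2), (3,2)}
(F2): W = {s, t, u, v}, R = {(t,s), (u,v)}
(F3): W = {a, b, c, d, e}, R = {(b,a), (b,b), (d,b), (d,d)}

(F1), (F3)

Frame correspondent (Sahlqvist): ∀x ∀y (Rxy → ∃z (Rxz ∧ Rzy)) — i.e. density.
(F1): condition met.
(F2): fails — Ruv but no z with Ruz and Rzv.
(F3): condition met.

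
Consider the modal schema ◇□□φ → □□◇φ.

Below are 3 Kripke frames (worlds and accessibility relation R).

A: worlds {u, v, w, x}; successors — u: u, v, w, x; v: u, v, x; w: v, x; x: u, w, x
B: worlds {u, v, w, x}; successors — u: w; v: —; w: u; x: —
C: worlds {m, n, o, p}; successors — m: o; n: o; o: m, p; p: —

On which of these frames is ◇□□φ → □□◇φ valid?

A, B

The schema corresponds to a generalized confluence (Geach) condition: ∀x ∀y ∀z ((xRy ∧ xR²z) → ∃w (yR²w ∧ zRw)).
A: ✓.
B: ✓.
C: fails — mRo, mR²p but no w with oR²w and pRw.
Valid on: A, B.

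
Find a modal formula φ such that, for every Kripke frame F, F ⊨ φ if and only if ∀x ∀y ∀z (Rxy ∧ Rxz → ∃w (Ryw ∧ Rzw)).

This is convergence; the standard corresponding axiom is .2: ◇□s → □◇s.
Suppose ◇□s→□◇s is valid. Take Rxy, Rxz and set V(s)={w : Ryw}. Then □s at y so ◇□s at x, so □◇s at x, so ◇s at z, giving w with Rzw and Ryw.

◇□s → □◇s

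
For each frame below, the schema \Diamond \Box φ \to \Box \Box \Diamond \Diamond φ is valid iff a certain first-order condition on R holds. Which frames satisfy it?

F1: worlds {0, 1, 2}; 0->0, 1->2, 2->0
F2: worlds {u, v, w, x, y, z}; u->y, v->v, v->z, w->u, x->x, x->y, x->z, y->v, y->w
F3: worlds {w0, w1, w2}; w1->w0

The schema corresponds to a generalized confluence (Geach) condition: \forall x \forall y \forall z ((xRy \wedge x R^2 z) \to \exists w (yRw \wedge z R^2 w)).
F1: condition met.
F2: fails — uRy, uR²w but no t with yRt and wR²t.
F3: condition met.
Valid on: F1, F3.

F1, F3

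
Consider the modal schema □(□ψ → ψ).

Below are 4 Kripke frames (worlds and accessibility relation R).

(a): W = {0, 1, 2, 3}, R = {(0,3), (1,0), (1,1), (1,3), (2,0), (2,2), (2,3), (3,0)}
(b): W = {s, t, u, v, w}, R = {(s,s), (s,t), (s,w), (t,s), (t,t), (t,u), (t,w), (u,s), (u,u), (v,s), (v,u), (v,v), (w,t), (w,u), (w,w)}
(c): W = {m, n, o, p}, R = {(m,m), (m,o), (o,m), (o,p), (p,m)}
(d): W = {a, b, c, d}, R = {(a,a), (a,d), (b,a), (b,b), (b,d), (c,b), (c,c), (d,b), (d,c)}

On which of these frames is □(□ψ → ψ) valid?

(b)

The schema corresponds to shift-reflexivity: ∀x ∀y (Rxy → Ryy).
(a): fails — R10 but not R00.
(b): satisfies the condition.
(c): fails — Rop but not Rpp.
(d): fails — Rad but not Rdd.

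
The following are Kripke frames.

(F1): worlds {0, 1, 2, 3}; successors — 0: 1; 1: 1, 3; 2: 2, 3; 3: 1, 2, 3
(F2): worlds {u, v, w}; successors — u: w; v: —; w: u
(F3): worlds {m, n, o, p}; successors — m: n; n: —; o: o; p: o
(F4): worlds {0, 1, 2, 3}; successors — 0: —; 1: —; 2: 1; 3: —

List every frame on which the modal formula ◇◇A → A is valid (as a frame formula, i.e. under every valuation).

Frame correspondent (Sahlqvist): ∀x ∀y (xR²y → ∃w (y = w ∧ x = w)) — i.e. a generalized confluence (Geach) condition.
(F1): fails — 0R²1 but 1 ≠ 0.
(F2): condition met.
(F3): fails — pR²o but o ≠ p.
(F4): condition met.
Valid on: (F2), (F4).

(F2), (F4)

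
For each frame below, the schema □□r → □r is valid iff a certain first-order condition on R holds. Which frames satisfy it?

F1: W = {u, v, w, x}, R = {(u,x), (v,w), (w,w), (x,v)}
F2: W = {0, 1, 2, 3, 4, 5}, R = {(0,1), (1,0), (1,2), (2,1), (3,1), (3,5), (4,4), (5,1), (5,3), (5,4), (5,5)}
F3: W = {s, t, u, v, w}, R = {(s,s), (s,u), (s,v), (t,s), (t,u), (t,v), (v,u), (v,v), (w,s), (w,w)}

This is the axiom for density; its first-order frame correspondent is ∀x ∀y (Rxy → ∃z (Rxz ∧ Rzy)).
F1: fails — Rxv but no z with Rxz and Rzv.
F2: fails — R10 but no z with R1z and Rz0.
F3: ✓.

F3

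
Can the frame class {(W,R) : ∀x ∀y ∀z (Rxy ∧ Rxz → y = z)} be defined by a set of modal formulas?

Definable; ◇r → □r defines it

Yes: it is partial functionality, defined by the CD schema ◇r → □r.
Suppose ◇r→□r is valid. Take Rxy, Rxz and set V(r)={y}. Then ◇r at x, so □r at x, so r at z, i.e. z=y.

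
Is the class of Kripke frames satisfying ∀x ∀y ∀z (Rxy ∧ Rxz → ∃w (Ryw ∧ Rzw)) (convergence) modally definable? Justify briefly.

Yes, by ◇□p → □◇p

This is a Sahlqvist condition; the .2 axiom ◇□p → □◇p defines it.
Suppose ◇□p→□◇p is valid. Take Rxy, Rxz and set V(p)={w : Ryw}. Then □p at y so ◇□p at x, so □◇p at x, so ◇p at z, giving w with Rzw and Ryw.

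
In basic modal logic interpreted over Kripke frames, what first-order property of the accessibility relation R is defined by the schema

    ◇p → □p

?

partial functionality: ∀x ∀y ∀z (Rxy ∧ Rxz → y = z)

This schema is the CD axiom.
Its frame correspondent is partial functionality — ∀x ∀y ∀z (Rxy ∧ Rxz → y = z).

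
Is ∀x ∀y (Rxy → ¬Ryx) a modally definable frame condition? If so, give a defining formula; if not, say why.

Modal frame validity is preserved under surjective bounded morphisms.
The 5-cycle (worlds a,b,c,d,e with a→b→c→d→e→a) is asymmetric. Mapping every world to a single reflexive point • is a surjective bounded morphism, and the reflexive point is not asymmetric (R•• but asymmetry requires ¬R••).
So the class is not modally definable.

Not modally definable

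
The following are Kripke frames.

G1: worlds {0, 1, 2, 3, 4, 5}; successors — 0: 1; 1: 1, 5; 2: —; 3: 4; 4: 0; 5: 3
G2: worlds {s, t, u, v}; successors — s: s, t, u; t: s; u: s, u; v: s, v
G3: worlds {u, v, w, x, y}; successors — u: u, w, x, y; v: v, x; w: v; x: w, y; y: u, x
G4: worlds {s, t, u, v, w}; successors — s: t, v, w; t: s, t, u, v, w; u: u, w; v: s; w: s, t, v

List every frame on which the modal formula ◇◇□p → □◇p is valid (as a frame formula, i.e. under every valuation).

The schema corresponds to a generalized confluence (Geach) condition: ∀x ∀y ∀z ((xR²y ∧ xRz) → ∃w (yRw ∧ zRw)).
G1: fails — 0R²5, 0R1 but no w with 5Rw and 1Rw.
G2: satisfies the condition.
G3: fails — uR²u, uRw but no t with uRt and wRt.
G4: fails — sR²s, sRv but no w* with sRw* and vRw*.
Valid on: G2.

G2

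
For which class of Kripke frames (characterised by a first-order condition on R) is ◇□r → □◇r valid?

Suppose ◇□r→□◇r is valid. Take Rxy, Rxz and set V(r)={w : Ryw}. Then □r at y so ◇□r at x, so □◇r at x, so ◇r at z, giving w with Rzw and Ryw.
Conversely, on a frame with convergence the schema holds at every world under every valuation.
So the correspondent is convergence.

Convergence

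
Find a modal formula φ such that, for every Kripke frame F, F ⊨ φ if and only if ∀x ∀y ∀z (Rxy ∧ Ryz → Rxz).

The condition is transitivity. The 4 schema □p → □□p defines it.
Suppose □p→□□p is valid. Take Rxy, Ryz and set V(p)={w : Rxw}. Then □p at x, so □□p at x, so □p at y, so p at z, i.e. Rxz.

□p → □□p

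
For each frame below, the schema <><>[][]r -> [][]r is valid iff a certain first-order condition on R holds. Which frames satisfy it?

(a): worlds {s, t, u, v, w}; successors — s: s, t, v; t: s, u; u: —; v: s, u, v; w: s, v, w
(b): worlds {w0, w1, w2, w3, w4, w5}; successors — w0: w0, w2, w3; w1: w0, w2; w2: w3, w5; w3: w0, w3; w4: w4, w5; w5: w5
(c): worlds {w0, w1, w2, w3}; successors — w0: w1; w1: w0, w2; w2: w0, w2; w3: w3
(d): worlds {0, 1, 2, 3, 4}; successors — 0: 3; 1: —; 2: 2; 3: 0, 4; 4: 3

The schema corresponds to a generalized confluence (Geach) condition: forall x forall y forall z ((x R^2 y & x R^2 z) -> exists w (y R^2 w & z = w)).
(a): fails — sR²t, sR²u but no w* with tR²w* and u=w*.
(b): fails — w0R²w2, w0R²w2 but no w with w2R²w and w2=w.
(c): fails — w1R²w0, w1R²w1 but no w with w0R²w and w1=w.
(d): satisfies the condition.
Valid on: (d).

(d)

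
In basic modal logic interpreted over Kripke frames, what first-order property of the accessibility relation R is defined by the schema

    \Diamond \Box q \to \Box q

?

This is a form of the 5 axiom.
It corresponds to the Euclidean property: \forall x \forall y \forall z (Rxy \wedge Rxz \to Ryz).

The Euclidean property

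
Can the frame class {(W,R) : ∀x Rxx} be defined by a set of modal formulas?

Yes — defined by □q → q

Yes: it is reflexivity, defined by the T schema □q → q.
Suppose □q→q is valid. At any x set V(q)={w : Rxw}. Then □q holds at x, so q holds at x, i.e. Rxx.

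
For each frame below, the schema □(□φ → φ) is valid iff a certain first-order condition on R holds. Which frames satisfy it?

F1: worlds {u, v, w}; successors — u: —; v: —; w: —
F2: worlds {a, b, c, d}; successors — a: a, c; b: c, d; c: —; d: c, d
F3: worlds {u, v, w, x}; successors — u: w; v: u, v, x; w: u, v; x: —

Frame correspondent (Sahlqvist): ∀x ∀y (Rxy → Ryy) — i.e. shift-reflexivity.
F1: ✓.
F2: fails — Rbc but not Rcc.
F3: fails — Ruw but not Rww.
Valid on: F1.

F1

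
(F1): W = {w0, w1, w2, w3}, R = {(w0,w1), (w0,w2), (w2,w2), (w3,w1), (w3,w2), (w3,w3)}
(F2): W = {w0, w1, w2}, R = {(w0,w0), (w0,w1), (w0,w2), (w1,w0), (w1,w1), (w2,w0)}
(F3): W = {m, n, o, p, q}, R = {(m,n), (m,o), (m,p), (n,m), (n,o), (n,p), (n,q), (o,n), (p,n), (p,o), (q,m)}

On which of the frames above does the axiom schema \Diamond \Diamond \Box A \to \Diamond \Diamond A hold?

The schema corresponds to a generalized confluence (Geach) condition: \forall x \forall y (x R^2 y \to \exists w (yRw \wedge x R^2 w)).
(F1): fails — w3R²w1 but no w with w1Rw and w3R²w.
(F2): ✓.
(F3): fails — oR²o but no w with oRw and oR²w.

(F2)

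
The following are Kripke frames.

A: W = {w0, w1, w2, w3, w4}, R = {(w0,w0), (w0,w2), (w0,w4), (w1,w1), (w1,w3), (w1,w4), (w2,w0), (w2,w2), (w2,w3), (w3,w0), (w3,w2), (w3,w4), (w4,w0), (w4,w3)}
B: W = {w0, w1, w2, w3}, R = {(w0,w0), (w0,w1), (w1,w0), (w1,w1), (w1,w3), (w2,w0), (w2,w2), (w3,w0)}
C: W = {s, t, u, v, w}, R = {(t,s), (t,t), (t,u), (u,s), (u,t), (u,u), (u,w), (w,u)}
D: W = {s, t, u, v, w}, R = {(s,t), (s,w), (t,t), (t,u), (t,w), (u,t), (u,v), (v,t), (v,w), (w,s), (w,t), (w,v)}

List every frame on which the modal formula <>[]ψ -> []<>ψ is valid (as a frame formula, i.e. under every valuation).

A, B, D

Frame correspondent (Sahlqvist): forall x forall y forall z (Rxy & Rxz -> exists w (Ryw & Rzw)) — i.e. convergence.
A: condition met.
B: condition met.
C: fails — Rts and Rts but s and s have no common successor.
D: condition met.
Valid on: A, B, D.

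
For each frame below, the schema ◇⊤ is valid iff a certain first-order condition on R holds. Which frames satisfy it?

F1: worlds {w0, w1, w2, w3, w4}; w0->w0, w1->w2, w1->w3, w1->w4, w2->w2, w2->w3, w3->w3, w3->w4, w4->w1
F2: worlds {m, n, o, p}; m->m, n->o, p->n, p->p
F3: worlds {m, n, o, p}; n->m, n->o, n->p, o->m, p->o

F1

This is the axiom for seriality; its first-order frame correspondent is ∀x ∃y Rxy.
F1: holds.
F2: fails — world o has no successor.
F3: fails — world m has no successor.
Valid on: F1.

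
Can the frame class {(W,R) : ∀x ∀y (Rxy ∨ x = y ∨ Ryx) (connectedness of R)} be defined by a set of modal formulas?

Modal frame validity is preserved under disjoint unions.
Take 3 disjoint single-world reflexive frames: each is trivially connected, but their disjoint union has 3 worlds with no edge between distinct components, so it is not connected.
So the class is not modally definable.

No — not modally definable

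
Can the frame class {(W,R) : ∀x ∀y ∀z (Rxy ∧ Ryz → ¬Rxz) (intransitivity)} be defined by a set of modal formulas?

Any modally definable frame class is closed under surjective bounded morphisms.
The 7-cycle (worlds s,t,u,v,w,x,y with s→t→u→v→w→x→y→s) is intransitive. Mapping every world to a single reflexive point • is a surjective bounded morphism; the reflexive point is not intransitive (R••∧R•• but R••).
Hence intransitivity is not modally definable.

No — not modally definable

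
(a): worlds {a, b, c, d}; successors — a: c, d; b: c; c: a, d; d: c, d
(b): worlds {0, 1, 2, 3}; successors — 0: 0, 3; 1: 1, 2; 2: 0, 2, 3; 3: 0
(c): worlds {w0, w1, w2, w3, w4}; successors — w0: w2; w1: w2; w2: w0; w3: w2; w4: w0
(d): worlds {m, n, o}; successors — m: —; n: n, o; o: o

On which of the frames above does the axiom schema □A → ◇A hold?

Frame correspondent (Sahlqvist): ∀x ∃y Rxy — i.e. seriality.
(a): condition met.
(b): condition met.
(c): condition met.
(d): fails — world m has no successor.
Valid on: (a), (b), (c).

(a), (b), (c)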